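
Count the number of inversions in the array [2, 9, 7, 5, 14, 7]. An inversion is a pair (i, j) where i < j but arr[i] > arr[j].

Finding inversions in [2, 9, 7, 5, 14, 7]:

(1, 2): arr[1]=9 > arr[2]=7
(1, 3): arr[1]=9 > arr[3]=5
(1, 5): arr[1]=9 > arr[5]=7
(2, 3): arr[2]=7 > arr[3]=5
(4, 5): arr[4]=14 > arr[5]=7

Total inversions: 5

The array has 5 inversion(s): (1,2), (1,3), (1,5), (2,3), (4,5). Each pair (i,j) satisfies i < j and arr[i] > arr[j].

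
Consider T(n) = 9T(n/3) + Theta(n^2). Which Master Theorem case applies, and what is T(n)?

Master Theorem for T(n) = 9T(n/3) + O(n^2):

a = 9, b = 3, c = 2
log_b(a) = log_3(9) = 2.0000

Case 2: c = 2 = log_3(9) = 2.0000
T(n) = O(n^2 log n) = O(n^2 log n)

For T(n) = 9T(n/3) + O(n^2): log_3(9) = 2.0000. This is Case 2 of the Master Theorem (c = log_b(a), equal work at all levels), giving O(n^2 log n).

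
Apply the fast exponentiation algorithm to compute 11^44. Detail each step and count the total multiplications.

Computing 11^44 by squaring (build up from 11^1; each line after the first costs one multiplication):

11^1 = 11
11^2 = (11^1)^2 = 11^2 = 121
11^4 = (11^2)^2 = 121^2 = 14641
11^5 = 11 * 11^4 = 11 * 14641 = 161051
11^10 = (11^5)^2 = 161051^2 = 25937424601
11^11 = 11 * 11^10 = 11 * 25937424601 = 285311670611
11^22 = (11^11)^2 = 285311670611^2 = 81402749386839761113321
11^44 = (11^22)^2 = 81402749386839761113321^2 = 6626407607736641103900260617069258125403649041

Result: 6626407607736641103900260617069258125403649041
Multiplications needed: 7 (7 lines after 11^1)

11^44 = 6626407607736641103900260617069258125403649041. Using exponentiation by squaring, this requires 7 multiplications. The key idea: if the exponent is even, square the half-power; if odd, multiply by the base once.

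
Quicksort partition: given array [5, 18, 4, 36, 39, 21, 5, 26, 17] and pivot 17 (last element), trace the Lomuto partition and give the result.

Lomuto partition with pivot = 17:

Initial array: [5, 18, 4, 36, 39, 21, 5, 26, 17]

arr[0]=5 <= 17: swap with position 0, array becomes [5, 18, 4, 36, 39, 21, 5, 26, 17]
arr[1]=18 > 17: no swap
arr[2]=4 <= 17: swap with position 1, array becomes [5, 4, 18, 36, 39, 21, 5, 26, 17]
arr[3]=36 > 17: no swap
arr[4]=39 > 17: no swap
arr[5]=21 > 17: no swap
arr[6]=5 <= 17: swap with position 2, array becomes [5, 4, 5, 36, 39, 21, 18, 26, 17]
arr[7]=26 > 17: no swap

Place pivot at position 3: [5, 4, 5, 17, 39, 21, 18, 26, 36]
Pivot position: 3

After partitioning with pivot 17, the array becomes [5, 4, 5, 17, 39, 21, 18, 26, 36]. The pivot is placed at index 3. All elements to the left of the pivot are <= 17, and all elements to the right are > 17.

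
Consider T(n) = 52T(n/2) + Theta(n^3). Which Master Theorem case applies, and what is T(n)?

Master Theorem for T(n) = 52T(n/2) + O(n^3):

a = 52, b = 2, c = 3
log_b(a) = log_2(52) = 5.7004

Case 1: c = 3 < log_2(52) = 5.7004
T(n) = O(n^(log_2 52))

For T(n) = 52T(n/2) + O(n^3): log_2(52) = 5.7004. This is Case 1 of the Master Theorem (c < log_b(a), work dominated by leaves), giving O(n^(log_2 52)).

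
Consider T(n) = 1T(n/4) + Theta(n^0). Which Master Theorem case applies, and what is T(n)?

Master Theorem for T(n) = 1T(n/4) + O(n^0):

a = 1, b = 4, c = 0
log_b(a) = log_4(1) = 0.0000

Case 2: c = 0 = log_4(1) = 0.0000
T(n) = O(n^0 log n) = O(log n)

For T(n) = 1T(n/4) + O(n^0): log_4(1) = 0.0000. This is Case 2 of the Master Theorem (c = log_b(a), equal work at all levels), giving O(log n).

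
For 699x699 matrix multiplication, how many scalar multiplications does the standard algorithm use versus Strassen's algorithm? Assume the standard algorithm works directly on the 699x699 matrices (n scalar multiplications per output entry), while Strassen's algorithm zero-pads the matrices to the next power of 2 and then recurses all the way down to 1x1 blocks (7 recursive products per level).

Matrix multiplication for 699x699 matrices:

Strassen's algorithm requires power-of-2 dimensions. Pad 699x699 to 1024x1024 (next power of 2).

Standard algorithm: 699^3 = 341532099 multiplications
Strassen's algorithm: 7^(log2(1024)) = 7^10 = 282475249 multiplications
Savings: 341532099 - 282475249 = 59056850 multiplications

Standard: 341532099 multiplications (699^3). Strassen: 282475249 multiplications (7^10, after padding to 1024x1024). Strassen reduces 8 recursive multiplications to 7 at each level.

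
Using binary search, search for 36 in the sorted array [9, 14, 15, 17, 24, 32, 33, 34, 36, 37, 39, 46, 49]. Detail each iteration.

Binary search for 36 in [9, 14, 15, 17, 24, 32, 33, 34, 36, 37, 39, 46, 49]:

lo=0, hi=12, mid=6, arr[mid]=33 -> 33 < 36, search right half
lo=7, hi=12, mid=9, arr[mid]=37 -> 37 > 36, search left half
lo=7, hi=8, mid=7, arr[mid]=34 -> 34 < 36, search right half
lo=8, hi=8, mid=8, arr[mid]=36 -> Found target at index 8!

Binary search finds 36 at index 8 after 4 comparisons. The search repeatedly halves the search space by comparing with the middle element.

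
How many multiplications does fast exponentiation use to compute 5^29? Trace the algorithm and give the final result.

Computing 5^29 by squaring (build up from 5^1; each line after the first costs one multiplication):

5^1 = 5
5^2 = (5^1)^2 = 5^2 = 25
5^3 = 5 * 5^2 = 5 * 25 = 125
5^6 = (5^3)^2 = 125^2 = 15625
5^7 = 5 * 5^6 = 5 * 15625 = 78125
5^14 = (5^7)^2 = 78125^2 = 6103515625
5^28 = (5^14)^2 = 6103515625^2 = 37252902984619140625
5^29 = 5 * 5^28 = 5 * 37252902984619140625 = 186264514923095703125

Result: 186264514923095703125
Multiplications needed: 7 (7 lines after 5^1)

5^29 = 186264514923095703125. Using exponentiation by squaring, this requires 7 multiplications. The key idea: if the exponent is even, square the half-power; if odd, multiply by the base once.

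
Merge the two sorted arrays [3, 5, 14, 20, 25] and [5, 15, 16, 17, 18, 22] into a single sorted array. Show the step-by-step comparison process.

Merging process:

Compare 3 vs 5: take 3 from left. Merged: [3]
Compare 5 vs 5: take 5 from left. Merged: [3, 5]
Compare 14 vs 5: take 5 from right. Merged: [3, 5, 5]
Compare 14 vs 15: take 14 from left. Merged: [3, 5, 5, 14]
Compare 20 vs 15: take 15 from right. Merged: [3, 5, 5, 14, 15]
Compare 20 vs 16: take 16 from right. Merged: [3, 5, 5, 14, 15, 16]
Compare 20 vs 17: take 17 from right. Merged: [3, 5, 5, 14, 15, 16, 17]
Compare 20 vs 18: take 18 from right. Merged: [3, 5, 5, 14, 15, 16, 17, 18]
Compare 20 vs 22: take 20 from left. Merged: [3, 5, 5, 14, 15, 16, 17, 18, 20]
Compare 25 vs 22: take 22 from right. Merged: [3, 5, 5, 14, 15, 16, 17, 18, 20, 22]
Append remaining from left: [25]. Merged: [3, 5, 5, 14, 15, 16, 17, 18, 20, 22, 25]

Final merged array: [3, 5, 5, 14, 15, 16, 17, 18, 20, 22, 25]
Total comparisons: 10

The merged array is [3, 5, 5, 14, 15, 16, 17, 18, 20, 22, 25], requiring 10 comparisons. The merge step runs in O(n) time where n is the total number of elements.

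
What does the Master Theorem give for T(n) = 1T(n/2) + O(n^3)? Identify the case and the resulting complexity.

Master Theorem for T(n) = 1T(n/2) + O(n^3):

a = 1, b = 2, c = 3
log_b(a) = log_2(1) = 0.0000

Case 3: c = 3 > log_2(1) = 0.0000
T(n) = O(n^3) = O(n^3)

For T(n) = 1T(n/2) + O(n^3): log_2(1) = 0.0000. This is Case 3 of the Master Theorem (c > log_b(a), work dominated by root), giving O(n^3).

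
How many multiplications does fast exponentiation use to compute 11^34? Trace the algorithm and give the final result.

Computing 11^34 by squaring (build up from 11^1; each line after the first costs one multiplication):

11^1 = 11
11^2 = (11^1)^2 = 11^2 = 121
11^4 = (11^2)^2 = 121^2 = 14641
11^8 = (11^4)^2 = 14641^2 = 214358881
11^16 = (11^8)^2 = 214358881^2 = 45949729863572161
11^17 = 11 * 11^16 = 11 * 45949729863572161 = 505447028499293771
11^34 = (11^17)^2 = 505447028499293771^2 = 255476698618765889551019445759400441

Result: 255476698618765889551019445759400441
Multiplications needed: 6 (6 lines after 11^1)

11^34 = 255476698618765889551019445759400441. Using exponentiation by squaring, this requires 6 multiplications. The key idea: if the exponent is even, square the half-power; if odd, multiply by the base once.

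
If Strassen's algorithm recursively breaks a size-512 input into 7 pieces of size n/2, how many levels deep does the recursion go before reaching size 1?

For divide and conquer with division factor 2:

Problem sizes at each level:
Level 0: 512
Level 1: 256
Level 2: 128
Level 3: 64
Level 4: 32
Level 5: 16
Level 6: 8
Level 7: 4
Level 8: 2
Level 9: 1

The root is level 0 and the size-1 base case is level 9 (the tree spans levels 0 through 9, i.e. 10 levels counting the root), so the depth is the number of divisions: log_2(512) = 9

The recursion tree depth is log_2(512) = 9. At each level, the problem size is divided by 2, so it takes 9 divisions to reduce to a base case of size 1. The algorithm makes 7 recursive calls at each level.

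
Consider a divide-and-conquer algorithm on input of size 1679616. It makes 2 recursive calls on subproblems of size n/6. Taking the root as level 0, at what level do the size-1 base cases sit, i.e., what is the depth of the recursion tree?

For divide and conquer with division factor 6:

Problem sizes at each level:
Level 0: 1679616
Level 1: 279936
Level 2: 46656
Level 3: 7776
Level 4: 1296
Level 5: 216
Level 6: 36
Level 7: 6
Level 8: 1

The root is level 0 and the size-1 base case is level 8 (the tree spans levels 0 through 8, i.e. 9 levels counting the root), so the depth is the number of divisions: log_6(1679616) = 8

The recursion tree depth is log_6(1679616) = 8. At each level, the problem size is divided by 6, so it takes 8 divisions to reduce to a base case of size 1. The algorithm makes 2 recursive calls at each level.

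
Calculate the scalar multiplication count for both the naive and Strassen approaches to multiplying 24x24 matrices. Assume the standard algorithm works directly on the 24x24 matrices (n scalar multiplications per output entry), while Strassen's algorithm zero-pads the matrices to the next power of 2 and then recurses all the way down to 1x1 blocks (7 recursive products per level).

Matrix multiplication for 24x24 matrices:

Strassen's algorithm requires power-of-2 dimensions. Pad 24x24 to 32x32 (next power of 2).

Standard algorithm: 24^3 = 13824 multiplications
Strassen's algorithm: 7^(log2(32)) = 7^5 = 16807 multiplications
Difference: 13824 - 16807 = -2983 (Strassen uses MORE here due to padding overhead — for small or just-over-power-of-2 n, padding can outweigh the per-level savings)

Standard: 13824 multiplications (24^3). Strassen: 16807 multiplications (7^5, after padding to 32x32). Strassen reduces 8 recursive multiplications to 7 at each level.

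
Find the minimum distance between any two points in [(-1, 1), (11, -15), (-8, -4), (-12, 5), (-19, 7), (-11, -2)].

Computing all pairwise distances among 6 points:

d((-1, 1), (11, -15)) = 20.0
d((-1, 1), (-8, -4)) = 8.6023
d((-1, 1), (-12, 5)) = 11.7047
d((-1, 1), (-19, 7)) = 18.9737
d((-1, 1), (-11, -2)) = 10.4403
d((11, -15), (-8, -4)) = 21.9545
d((11, -15), (-12, 5)) = 30.4795
d((11, -15), (-19, 7)) = 37.2022
d((11, -15), (-11, -2)) = 25.5539
d((-8, -4), (-12, 5)) = 9.8489
d((-8, -4), (-19, 7)) = 15.5563
d((-8, -4), (-11, -2)) = 3.6056 <-- minimum
d((-12, 5), (-19, 7)) = 7.2801
d((-12, 5), (-11, -2)) = 7.0711
d((-19, 7), (-11, -2)) = 12.0416

Closest pair: (-8, -4) and (-11, -2) with distance 3.6056

The closest pair is (-8, -4) and (-11, -2) with Euclidean distance 3.6056. For 6 points, brute-force pairwise comparison is shown above. For large n, the divide-and-conquer algorithm (sort by x, recurse on halves, check the dividing strip) achieves O(n log n).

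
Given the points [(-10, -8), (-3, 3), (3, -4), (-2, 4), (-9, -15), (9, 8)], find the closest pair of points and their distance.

Computing all pairwise distances among 6 points:

d((-10, -8), (-3, 3)) = 13.0384
d((-10, -8), (3, -4)) = 13.6015
d((-10, -8), (-2, 4)) = 14.4222
d((-10, -8), (-9, -15)) = 7.0711
d((-10, -8), (9, 8)) = 24.8395
d((-3, 3), (3, -4)) = 9.2195
d((-3, 3), (-2, 4)) = 1.4142 <-- minimum
d((-3, 3), (-9, -15)) = 18.9737
d((-3, 3), (9, 8)) = 13.0
d((3, -4), (-2, 4)) = 9.434
d((3, -4), (-9, -15)) = 16.2788
d((3, -4), (9, 8)) = 13.4164
d((-2, 4), (-9, -15)) = 20.2485
d((-2, 4), (9, 8)) = 11.7047
d((-9, -15), (9, 8)) = 29.2062

Closest pair: (-3, 3) and (-2, 4) with distance 1.4142

The closest pair is (-3, 3) and (-2, 4) with Euclidean distance 1.4142. For 6 points, brute-force pairwise comparison is shown above. For large n, the divide-and-conquer algorithm (sort by x, recurse on halves, check the dividing strip) achieves O(n log n).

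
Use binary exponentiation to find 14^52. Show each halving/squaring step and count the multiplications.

Computing 14^52 by squaring (build up from 14^1; each line after the first costs one multiplication):

14^1 = 14
14^2 = (14^1)^2 = 14^2 = 196
14^3 = 14 * 14^2 = 14 * 196 = 2744
14^6 = (14^3)^2 = 2744^2 = 7529536
14^12 = (14^6)^2 = 7529536^2 = 56693912375296
14^13 = 14 * 14^12 = 14 * 56693912375296 = 793714773254144
14^26 = (14^13)^2 = 793714773254144^2 = 629983141281877223603213172736
14^52 = (14^26)^2 = 629983141281877223603213172736^2 = 396878758299381678483277913691857524931552116018231373725696

Result: 396878758299381678483277913691857524931552116018231373725696
Multiplications needed: 7 (7 lines after 14^1)

14^52 = 396878758299381678483277913691857524931552116018231373725696. Using exponentiation by squaring, this requires 7 multiplications. The key idea: if the exponent is even, square the half-power; if odd, multiply by the base once.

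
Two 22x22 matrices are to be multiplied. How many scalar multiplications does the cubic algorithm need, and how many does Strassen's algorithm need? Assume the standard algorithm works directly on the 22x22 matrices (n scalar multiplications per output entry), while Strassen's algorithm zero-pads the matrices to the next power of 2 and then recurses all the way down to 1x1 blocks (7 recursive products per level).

Matrix multiplication for 22x22 matrices:

Strassen's algorithm requires power-of-2 dimensions. Pad 22x22 to 32x32 (next power of 2).

Standard algorithm: 22^3 = 10648 multiplications
Strassen's algorithm: 7^(log2(32)) = 7^5 = 16807 multiplications
Difference: 10648 - 16807 = -6159 (Strassen uses MORE here due to padding overhead — for small or just-over-power-of-2 n, padding can outweigh the per-level savings)

Standard: 10648 multiplications (22^3). Strassen: 16807 multiplications (7^5, after padding to 32x32). Strassen reduces 8 recursive multiplications to 7 at each level.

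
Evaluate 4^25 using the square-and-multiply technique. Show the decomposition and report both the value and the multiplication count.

Computing 4^25 by squaring (build up from 4^1; each line after the first costs one multiplication):

4^1 = 4
4^2 = (4^1)^2 = 4^2 = 16
4^3 = 4 * 4^2 = 4 * 16 = 64
4^6 = (4^3)^2 = 64^2 = 4096
4^12 = (4^6)^2 = 4096^2 = 16777216
4^24 = (4^12)^2 = 16777216^2 = 281474976710656
4^25 = 4 * 4^24 = 4 * 281474976710656 = 1125899906842624

Result: 1125899906842624
Multiplications needed: 6 (6 lines after 4^1)

4^25 = 1125899906842624. Using exponentiation by squaring, this requires 6 multiplications. The key idea: if the exponent is even, square the half-power; if odd, multiply by the base once.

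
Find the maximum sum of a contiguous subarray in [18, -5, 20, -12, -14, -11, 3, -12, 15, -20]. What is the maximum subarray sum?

Using Kadane's algorithm on [18, -5, 20, -12, -14, -11, 3, -12, 15, -20]:

Scanning through the array:
Position 1 (value -5): max_ending_here = 13, max_so_far = 18
Position 2 (value 20): max_ending_here = 33, max_so_far = 33
Position 3 (value -12): max_ending_here = 21, max_so_far = 33
Position 4 (value -14): max_ending_here = 7, max_so_far = 33
Position 5 (value -11): max_ending_here = -4, max_so_far = 33
Position 6 (value 3): max_ending_here = 3, max_so_far = 33
Position 7 (value -12): max_ending_here = -9, max_so_far = 33
Position 8 (value 15): max_ending_here = 15, max_so_far = 33
Position 9 (value -20): max_ending_here = -5, max_so_far = 33

Maximum subarray: [18, -5, 20]
Maximum sum: 33

The maximum subarray is [18, -5, 20] with sum 33. This subarray runs from index 0 to index 2.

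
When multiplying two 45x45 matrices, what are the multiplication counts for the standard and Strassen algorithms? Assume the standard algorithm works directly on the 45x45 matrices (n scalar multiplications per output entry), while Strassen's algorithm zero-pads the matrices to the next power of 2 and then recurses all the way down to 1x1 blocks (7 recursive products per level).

Matrix multiplication for 45x45 matrices:

Strassen's algorithm requires power-of-2 dimensions. Pad 45x45 to 64x64 (next power of 2).

Standard algorithm: 45^3 = 91125 multiplications
Strassen's algorithm: 7^(log2(64)) = 7^6 = 117649 multiplications
Difference: 91125 - 117649 = -26524 (Strassen uses MORE here due to padding overhead — for small or just-over-power-of-2 n, padding can outweigh the per-level savings)

Standard: 91125 multiplications (45^3). Strassen: 117649 multiplications (7^6, after padding to 64x64). Strassen reduces 8 recursive multiplications to 7 at each level.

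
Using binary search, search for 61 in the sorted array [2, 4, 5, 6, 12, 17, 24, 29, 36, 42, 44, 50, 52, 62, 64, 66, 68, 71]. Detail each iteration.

Binary search for 61 in [2, 4, 5, 6, 12, 17, 24, 29, 36, 42, 44, 50, 52, 62, 64, 66, 68, 71]:

lo=0, hi=17, mid=8, arr[mid]=36 -> 36 < 61, search right half
lo=9, hi=17, mid=13, arr[mid]=62 -> 62 > 61, search left half
lo=9, hi=12, mid=10, arr[mid]=44 -> 44 < 61, search right half
lo=11, hi=12, mid=11, arr[mid]=50 -> 50 < 61, search right half
lo=12, hi=12, mid=12, arr[mid]=52 -> 52 < 61, search right half
lo=13 > hi=12, target 61 not found

Binary search determines that 61 is not in the array after 5 comparisons. The search space was exhausted without finding the target.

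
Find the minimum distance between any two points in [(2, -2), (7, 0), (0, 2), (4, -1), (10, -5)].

Computing all pairwise distances among 5 points:

d((2, -2), (7, 0)) = 5.3852
d((2, -2), (0, 2)) = 4.4721
d((2, -2), (4, -1)) = 2.2361 <-- minimum
d((2, -2), (10, -5)) = 8.544
d((7, 0), (0, 2)) = 7.2801
d((7, 0), (4, -1)) = 3.1623
d((7, 0), (10, -5)) = 5.831
d((0, 2), (4, -1)) = 5.0
d((0, 2), (10, -5)) = 12.2066
d((4, -1), (10, -5)) = 7.2111

Closest pair: (2, -2) and (4, -1) with distance 2.2361

The closest pair is (2, -2) and (4, -1) with Euclidean distance 2.2361. For 5 points, brute-force pairwise comparison is shown above. For large n, the divide-and-conquer algorithm (sort by x, recurse on halves, check the dividing strip) achieves O(n log n).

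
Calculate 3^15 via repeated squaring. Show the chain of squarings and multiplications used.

Computing 3^15 by squaring (build up from 3^1; each line after the first costs one multiplication):

3^1 = 3
3^2 = (3^1)^2 = 3^2 = 9
3^3 = 3 * 3^2 = 3 * 9 = 27
3^6 = (3^3)^2 = 27^2 = 729
3^7 = 3 * 3^6 = 3 * 729 = 2187
3^14 = (3^7)^2 = 2187^2 = 4782969
3^15 = 3 * 3^14 = 3 * 4782969 = 14348907

Result: 14348907
Multiplications needed: 6 (6 lines after 3^1)

3^15 = 14348907. Using exponentiation by squaring, this requires 6 multiplications. The key idea: if the exponent is even, square the half-power; if odd, multiply by the base once.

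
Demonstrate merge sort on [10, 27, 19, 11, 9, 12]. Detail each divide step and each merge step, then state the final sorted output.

Merge sort trace:

Split: [10, 27, 19, 11, 9, 12] -> [10, 27, 19] and [11, 9, 12]
  Split: [10, 27, 19] -> [10] and [27, 19]
    Split: [27, 19] -> [27] and [19]
    Merge: [27] + [19] -> [19, 27]
  Merge: [10] + [19, 27] -> [10, 19, 27]
  Split: [11, 9, 12] -> [11] and [9, 12]
    Split: [9, 12] -> [9] and [12]
    Merge: [9] + [12] -> [9, 12]
  Merge: [11] + [9, 12] -> [9, 11, 12]
Merge: [10, 19, 27] + [9, 11, 12] -> [9, 10, 11, 12, 19, 27]

Final sorted array: [9, 10, 11, 12, 19, 27]

The merge sort proceeds by recursively splitting the array and merging sorted halves.
After all merges, the sorted array is [9, 10, 11, 12, 19, 27].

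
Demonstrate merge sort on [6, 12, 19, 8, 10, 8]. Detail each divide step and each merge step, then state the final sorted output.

Merge sort trace:

Split: [6, 12, 19, 8, 10, 8] -> [6, 12, 19] and [8, 10, 8]
  Split: [6, 12, 19] -> [6] and [12, 19]
    Split: [12, 19] -> [12] and [19]
    Merge: [12] + [19] -> [12, 19]
  Merge: [6] + [12, 19] -> [6, 12, 19]
  Split: [8, 10, 8] -> [8] and [10, 8]
    Split: [10, 8] -> [10] and [8]
    Merge: [10] + [8] -> [8, 10]
  Merge: [8] + [8, 10] -> [8, 8, 10]
Merge: [6, 12, 19] + [8, 8, 10] -> [6, 8, 8, 10, 12, 19]

Final sorted array: [6, 8, 8, 10, 12, 19]

The merge sort proceeds by recursively splitting the array and merging sorted halves.
After all merges, the sorted array is [6, 8, 8, 10, 12, 19].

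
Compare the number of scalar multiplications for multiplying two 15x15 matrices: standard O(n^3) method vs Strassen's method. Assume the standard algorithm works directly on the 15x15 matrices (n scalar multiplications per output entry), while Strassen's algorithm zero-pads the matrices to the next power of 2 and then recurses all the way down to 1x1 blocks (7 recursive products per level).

Matrix multiplication for 15x15 matrices:

Strassen's algorithm requires power-of-2 dimensions. Pad 15x15 to 16x16 (next power of 2).

Standard algorithm: 15^3 = 3375 multiplications
Strassen's algorithm: 7^(log2(16)) = 7^4 = 2401 multiplications
Savings: 3375 - 2401 = 974 multiplications

Standard: 3375 multiplications (15^3). Strassen: 2401 multiplications (7^4, after padding to 16x16). Strassen reduces 8 recursive multiplications to 7 at each level.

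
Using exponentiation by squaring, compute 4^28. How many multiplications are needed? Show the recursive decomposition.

Computing 4^28 by squaring (build up from 4^1; each line after the first costs one multiplication):

4^1 = 4
4^2 = (4^1)^2 = 4^2 = 16
4^3 = 4 * 4^2 = 4 * 16 = 64
4^6 = (4^3)^2 = 64^2 = 4096
4^7 = 4 * 4^6 = 4 * 4096 = 16384
4^14 = (4^7)^2 = 16384^2 = 268435456
4^28 = (4^14)^2 = 268435456^2 = 72057594037927936

Result: 72057594037927936
Multiplications needed: 6 (6 lines after 4^1)

4^28 = 72057594037927936. Using exponentiation by squaring, this requires 6 multiplications. The key idea: if the exponent is even, square the half-power; if odd, multiply by the base once.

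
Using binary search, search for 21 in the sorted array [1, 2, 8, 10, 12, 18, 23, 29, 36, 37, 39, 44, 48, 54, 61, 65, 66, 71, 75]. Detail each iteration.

Binary search for 21 in [1, 2, 8, 10, 12, 18, 23, 29, 36, 37, 39, 44, 48, 54, 61, 65, 66, 71, 75]:

lo=0, hi=18, mid=9, arr[mid]=37 -> 37 > 21, search left half
lo=0, hi=8, mid=4, arr[mid]=12 -> 12 < 21, search right half
lo=5, hi=8, mid=6, arr[mid]=23 -> 23 > 21, search left half
lo=5, hi=5, mid=5, arr[mid]=18 -> 18 < 21, search right half
lo=6 > hi=5, target 21 not found

Binary search determines that 21 is not in the array after 4 comparisons. The search space was exhausted without finding the target.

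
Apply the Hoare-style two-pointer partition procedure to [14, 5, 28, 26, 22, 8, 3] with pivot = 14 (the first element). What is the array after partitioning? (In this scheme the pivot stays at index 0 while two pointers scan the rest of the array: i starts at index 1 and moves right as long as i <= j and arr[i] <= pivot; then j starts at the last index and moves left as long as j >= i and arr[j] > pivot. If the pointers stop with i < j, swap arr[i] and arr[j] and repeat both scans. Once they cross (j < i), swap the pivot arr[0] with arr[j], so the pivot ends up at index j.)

Hoare-style two-pointer partition with pivot = 14:

Initial array: [14, 5, 28, 26, 22, 8, 3]

Pointers start at i = 1, j = 6.
i stops at index 2 (arr[2]=28 > 14), j stops at index 6 (arr[6]=3 <= 14): swap arr[2] and arr[6], array becomes [14, 5, 3, 26, 22, 8, 28]
i stops at index 3 (arr[3]=26 > 14), j stops at index 5 (arr[5]=8 <= 14): swap arr[3] and arr[5], array becomes [14, 5, 3, 8, 22, 26, 28]
i ends at 4, j ends at 3: the pointers have crossed (j < i), so scanning stops.

Swap pivot arr[0] with arr[3] to place pivot at position 3: [8, 5, 3, 14, 22, 26, 28]
Pivot position: 3

After partitioning with pivot 14, the array becomes [8, 5, 3, 14, 22, 26, 28]. The pivot is placed at index 3. All elements to the left of the pivot are <= 14, and all elements to the right are > 14.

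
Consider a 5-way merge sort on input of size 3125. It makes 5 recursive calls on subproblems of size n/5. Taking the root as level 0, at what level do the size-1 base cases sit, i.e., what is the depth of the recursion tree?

For divide and conquer with division factor 5:

Problem sizes at each level:
Level 0: 3125
Level 1: 625
Level 2: 125
Level 3: 25
Level 4: 5
Level 5: 1

The root is level 0 and the size-1 base case is level 5 (the tree spans levels 0 through 5, i.e. 6 levels counting the root), so the depth is the number of divisions: log_5(3125) = 5

The recursion tree depth is log_5(3125) = 5. At each level, the problem size is divided by 5, so it takes 5 divisions to reduce to a base case of size 1. The algorithm makes 5 recursive calls at each level.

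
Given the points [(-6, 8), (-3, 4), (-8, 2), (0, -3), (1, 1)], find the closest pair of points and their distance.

Computing all pairwise distances among 5 points:

d((-6, 8), (-3, 4)) = 5.0
d((-6, 8), (-8, 2)) = 6.3246
d((-6, 8), (0, -3)) = 12.53
d((-6, 8), (1, 1)) = 9.8995
d((-3, 4), (-8, 2)) = 5.3852
d((-3, 4), (0, -3)) = 7.6158
d((-3, 4), (1, 1)) = 5.0
d((-8, 2), (0, -3)) = 9.434
d((-8, 2), (1, 1)) = 9.0554
d((0, -3), (1, 1)) = 4.1231 <-- minimum

Closest pair: (0, -3) and (1, 1) with distance 4.1231

The closest pair is (0, -3) and (1, 1) with Euclidean distance 4.1231. For 5 points, brute-force pairwise comparison is shown above. For large n, the divide-and-conquer algorithm (sort by x, recurse on halves, check the dividing strip) achieves O(n log n).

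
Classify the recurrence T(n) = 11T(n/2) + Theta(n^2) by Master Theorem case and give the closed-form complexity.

Master Theorem for T(n) = 11T(n/2) + O(n^2):

a = 11, b = 2, c = 2
log_b(a) = log_2(11) = 3.4594

Case 1: c = 2 < log_2(11) = 3.4594
T(n) = O(n^(log_2 11))

For T(n) = 11T(n/2) + O(n^2): log_2(11) = 3.4594. This is Case 1 of the Master Theorem (c < log_b(a), work dominated by leaves), giving O(n^(log_2 11)).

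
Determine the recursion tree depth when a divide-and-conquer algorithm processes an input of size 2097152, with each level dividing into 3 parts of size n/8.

For divide and conquer with division factor 8:

Problem sizes at each level:
Level 0: 2097152
Level 1: 262144
Level 2: 32768
Level 3: 4096
Level 4: 512
Level 5: 64
Level 6: 8
Level 7: 1

The root is level 0 and the size-1 base case is level 7 (the tree spans levels 0 through 7, i.e. 8 levels counting the root), so the depth is the number of divisions: log_8(2097152) = 7

The recursion tree depth is log_8(2097152) = 7. At each level, the problem size is divided by 8, so it takes 7 divisions to reduce to a base case of size 1. The algorithm makes 3 recursive calls at each level.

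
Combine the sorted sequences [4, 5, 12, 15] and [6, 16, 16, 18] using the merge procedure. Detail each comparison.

Merging process:

Compare 4 vs 6: take 4 from left. Merged: [4]
Compare 5 vs 6: take 5 from left. Merged: [4, 5]
Compare 12 vs 6: take 6 from right. Merged: [4, 5, 6]
Compare 12 vs 16: take 12 from left. Merged: [4, 5, 6, 12]
Compare 15 vs 16: take 15 from left. Merged: [4, 5, 6, 12, 15]
Append remaining from right: [16, 16, 18]. Merged: [4, 5, 6, 12, 15, 16, 16, 18]

Final merged array: [4, 5, 6, 12, 15, 16, 16, 18]
Total comparisons: 5

The merged array is [4, 5, 6, 12, 15, 16, 16, 18], requiring 5 comparisons. The merge step runs in O(n) time where n is the total number of elements.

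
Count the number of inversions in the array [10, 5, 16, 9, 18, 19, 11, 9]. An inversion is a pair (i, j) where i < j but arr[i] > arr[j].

Finding inversions in [10, 5, 16, 9, 18, 19, 11, 9]:

(0, 1): arr[0]=10 > arr[1]=5
(0, 3): arr[0]=10 > arr[3]=9
(0, 7): arr[0]=10 > arr[7]=9
(2, 3): arr[2]=16 > arr[3]=9
(2, 6): arr[2]=16 > arr[6]=11
(2, 7): arr[2]=16 > arr[7]=9
(4, 6): arr[4]=18 > arr[6]=11
(4, 7): arr[4]=18 > arr[7]=9
(5, 6): arr[5]=19 > arr[6]=11
(5, 7): arr[5]=19 > arr[7]=9
(6, 7): arr[6]=11 > arr[7]=9

Total inversions: 11

The array has 11 inversion(s): (0,1), (0,3), (0,7), (2,3), (2,6), (2,7), (4,6), (4,7), (5,6), (5,7), (6,7). Each pair (i,j) satisfies i < j and arr[i] > arr[j].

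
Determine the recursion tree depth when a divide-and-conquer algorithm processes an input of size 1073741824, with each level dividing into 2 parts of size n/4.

For divide and conquer with division factor 4:

Problem sizes at each level:
Level 0: 1073741824
Level 1: 268435456
Level 2: 67108864
Level 3: 16777216
Level 4: 4194304
Level 5: 1048576
Level 6: 262144
Level 7: 65536
Level 8: 16384
Level 9: 4096
Level 10: 1024
Level 11: 256
Level 12: 64
Level 13: 16
Level 14: 4
Level 15: 1

The root is level 0 and the size-1 base case is level 15 (the tree spans levels 0 through 15, i.e. 16 levels counting the root), so the depth is the number of divisions: log_4(1073741824) = 15

The recursion tree depth is log_4(1073741824) = 15. At each level, the problem size is divided by 4, so it takes 15 divisions to reduce to a base case of size 1. The algorithm makes 2 recursive calls at each level.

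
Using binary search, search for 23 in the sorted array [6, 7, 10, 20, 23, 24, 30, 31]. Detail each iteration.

Binary search for 23 in [6, 7, 10, 20, 23, 24, 30, 31]:

lo=0, hi=7, mid=3, arr[mid]=20 -> 20 < 23, search right half
lo=4, hi=7, mid=5, arr[mid]=24 -> 24 > 23, search left half
lo=4, hi=4, mid=4, arr[mid]=23 -> Found target at index 4!

Binary search finds 23 at index 4 after 3 comparisons. The search repeatedly halves the search space by comparing with the middle element.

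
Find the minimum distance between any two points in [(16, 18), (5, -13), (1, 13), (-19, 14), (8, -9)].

Computing all pairwise distances among 5 points:

d((16, 18), (5, -13)) = 32.8938
d((16, 18), (1, 13)) = 15.8114
d((16, 18), (-19, 14)) = 35.2278
d((16, 18), (8, -9)) = 28.1603
d((5, -13), (1, 13)) = 26.3059
d((5, -13), (-19, 14)) = 36.1248
d((5, -13), (8, -9)) = 5.0 <-- minimum
d((1, 13), (-19, 14)) = 20.025
d((1, 13), (8, -9)) = 23.0868
d((-19, 14), (8, -9)) = 35.4683

Closest pair: (5, -13) and (8, -9) with distance 5.0

The closest pair is (5, -13) and (8, -9) with Euclidean distance 5.0. For 5 points, brute-force pairwise comparison is shown above. For large n, the divide-and-conquer algorithm (sort by x, recurse on halves, check the dividing strip) achieves O(n log n).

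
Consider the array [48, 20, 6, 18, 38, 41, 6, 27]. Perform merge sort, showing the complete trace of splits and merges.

Merge sort trace:

Split: [48, 20, 6, 18, 38, 41, 6, 27] -> [48, 20, 6, 18] and [38, 41, 6, 27]
  Split: [48, 20, 6, 18] -> [48, 20] and [6, 18]
    Split: [48, 20] -> [48] and [20]
    Merge: [48] + [20] -> [20, 48]
    Split: [6, 18] -> [6] and [18]
    Merge: [6] + [18] -> [6, 18]
  Merge: [20, 48] + [6, 18] -> [6, 18, 20, 48]
  Split: [38, 41, 6, 27] -> [38, 41] and [6, 27]
    Split: [38, 41] -> [38] and [41]
    Merge: [38] + [41] -> [38, 41]
    Split: [6, 27] -> [6] and [27]
    Merge: [6] + [27] -> [6, 27]
  Merge: [38, 41] + [6, 27] -> [6, 27, 38, 41]
Merge: [6, 18, 20, 48] + [6, 27, 38, 41] -> [6, 6, 18, 20, 27, 38, 41, 48]

Final sorted array: [6, 6, 18, 20, 27, 38, 41, 48]

The merge sort proceeds by recursively splitting the array and merging sorted halves.
After all merges, the sorted array is [6, 6, 18, 20, 27, 38, 41, 48].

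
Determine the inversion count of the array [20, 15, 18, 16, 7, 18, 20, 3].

Finding inversions in [20, 15, 18, 16, 7, 18, 20, 3]:

(0, 1): arr[0]=20 > arr[1]=15
(0, 2): arr[0]=20 > arr[2]=18
(0, 3): arr[0]=20 > arr[3]=16
(0, 4): arr[0]=20 > arr[4]=7
(0, 5): arr[0]=20 > arr[5]=18
(0, 7): arr[0]=20 > arr[7]=3
(1, 4): arr[1]=15 > arr[4]=7
(1, 7): arr[1]=15 > arr[7]=3
(2, 3): arr[2]=18 > arr[3]=16
(2, 4): arr[2]=18 > arr[4]=7
(2, 7): arr[2]=18 > arr[7]=3
(3, 4): arr[3]=16 > arr[4]=7
(3, 7): arr[3]=16 > arr[7]=3
(4, 7): arr[4]=7 > arr[7]=3
(5, 7): arr[5]=18 > arr[7]=3
(6, 7): arr[6]=20 > arr[7]=3

Total inversions: 16

The array has 16 inversion(s): (0,1), (0,2), (0,3), (0,4), (0,5), (0,7), (1,4), (1,7), (2,3), (2,4), (2,7), (3,4), (3,7), (4,7), (5,7), (6,7). Each pair (i,j) satisfies i < j and arr[i] > arr[j].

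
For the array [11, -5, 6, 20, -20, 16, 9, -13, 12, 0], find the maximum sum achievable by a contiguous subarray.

Using Kadane's algorithm on [11, -5, 6, 20, -20, 16, 9, -13, 12, 0]:

Scanning through the array:
Position 1 (value -5): max_ending_here = 6, max_so_far = 11
Position 2 (value 6): max_ending_here = 12, max_so_far = 12
Position 3 (value 20): max_ending_here = 32, max_so_far = 32
Position 4 (value -20): max_ending_here = 12, max_so_far = 32
Position 5 (value 16): max_ending_here = 28, max_so_far = 32
Position 6 (value 9): max_ending_here = 37, max_so_far = 37
Position 7 (value -13): max_ending_here = 24, max_so_far = 37
Position 8 (value 12): max_ending_here = 36, max_so_far = 37
Position 9 (value 0): max_ending_here = 36, max_so_far = 37

Maximum subarray: [11, -5, 6, 20, -20, 16, 9]
Maximum sum: 37

The maximum subarray is [11, -5, 6, 20, -20, 16, 9] with sum 37. This subarray runs from index 0 to index 6.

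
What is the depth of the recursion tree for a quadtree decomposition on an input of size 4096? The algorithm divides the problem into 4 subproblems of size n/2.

For divide and conquer with division factor 2:

Problem sizes at each level:
Level 0: 4096
Level 1: 2048
Level 2: 1024
Level 3: 512
Level 4: 256
Level 5: 128
Level 6: 64
Level 7: 32
Level 8: 16
Level 9: 8
Level 10: 4
Level 11: 2
Level 12: 1

The root is level 0 and the size-1 base case is level 12 (the tree spans levels 0 through 12, i.e. 13 levels counting the root), so the depth is the number of divisions: log_2(4096) = 12

The recursion tree depth is log_2(4096) = 12. At each level, the problem size is divided by 2, so it takes 12 divisions to reduce to a base case of size 1. The algorithm makes 4 recursive calls at each level.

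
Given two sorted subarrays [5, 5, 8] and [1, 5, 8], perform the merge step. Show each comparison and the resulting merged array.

Merging process:

Compare 5 vs 1: take 1 from right. Merged: [1]
Compare 5 vs 5: take 5 from left. Merged: [1, 5]
Compare 5 vs 5: take 5 from left. Merged: [1, 5, 5]
Compare 8 vs 5: take 5 from right. Merged: [1, 5, 5, 5]
Compare 8 vs 8: take 8 from left. Merged: [1, 5, 5, 5, 8]
Append remaining from right: [8]. Merged: [1, 5, 5, 5, 8, 8]

Final merged array: [1, 5, 5, 5, 8, 8]
Total comparisons: 5

The merged array is [1, 5, 5, 5, 8, 8], requiring 5 comparisons. The merge step runs in O(n) time where n is the total number of elements.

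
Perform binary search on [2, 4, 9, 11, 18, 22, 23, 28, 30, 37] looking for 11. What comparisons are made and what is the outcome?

Binary search for 11 in [2, 4, 9, 11, 18, 22, 23, 28, 30, 37]:

lo=0, hi=9, mid=4, arr[mid]=18 -> 18 > 11, search left half
lo=0, hi=3, mid=1, arr[mid]=4 -> 4 < 11, search right half
lo=2, hi=3, mid=2, arr[mid]=9 -> 9 < 11, search right half
lo=3, hi=3, mid=3, arr[mid]=11 -> Found target at index 3!

Binary search finds 11 at index 3 after 4 comparisons. The search repeatedly halves the search space by comparing with the middle element.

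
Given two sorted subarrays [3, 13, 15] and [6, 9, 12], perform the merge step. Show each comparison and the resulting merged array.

Merging process:

Compare 3 vs 6: take 3 from left. Merged: [3]
Compare 13 vs 6: take 6 from right. Merged: [3, 6]
Compare 13 vs 9: take 9 from right. Merged: [3, 6, 9]
Compare 13 vs 12: take 12 from right. Merged: [3, 6, 9, 12]
Append remaining from left: [13, 15]. Merged: [3, 6, 9, 12, 13, 15]

Final merged array: [3, 6, 9, 12, 13, 15]
Total comparisons: 4

The merged array is [3, 6, 9, 12, 13, 15], requiring 4 comparisons. The merge step runs in O(n) time where n is the total number of elements.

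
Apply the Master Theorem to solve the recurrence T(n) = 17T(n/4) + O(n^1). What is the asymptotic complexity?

Master Theorem for T(n) = 17T(n/4) + O(n^1):

a = 17, b = 4, c = 1
log_b(a) = log_4(17) = 2.0437

Case 1: c = 1 < log_4(17) = 2.0437
T(n) = O(n^(log_4 17))

For T(n) = 17T(n/4) + O(n^1): log_4(17) = 2.0437. This is Case 1 of the Master Theorem (c < log_b(a), work dominated by leaves), giving O(n^(log_4 17)).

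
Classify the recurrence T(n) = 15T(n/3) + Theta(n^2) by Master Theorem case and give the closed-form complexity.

Master Theorem for T(n) = 15T(n/3) + O(n^2):

a = 15, b = 3, c = 2
log_b(a) = log_3(15) = 2.4650

Case 1: c = 2 < log_3(15) = 2.4650
T(n) = O(n^(log_3 15))

For T(n) = 15T(n/3) + O(n^2): log_3(15) = 2.4650. This is Case 1 of the Master Theorem (c < log_b(a), work dominated by leaves), giving O(n^(log_3 15)).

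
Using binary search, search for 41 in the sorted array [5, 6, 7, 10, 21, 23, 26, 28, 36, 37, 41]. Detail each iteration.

Binary search for 41 in [5, 6, 7, 10, 21, 23, 26, 28, 36, 37, 41]:

lo=0, hi=10, mid=5, arr[mid]=23 -> 23 < 41, search right half
lo=6, hi=10, mid=8, arr[mid]=36 -> 36 < 41, search right half
lo=9, hi=10, mid=9, arr[mid]=37 -> 37 < 41, search right half
lo=10, hi=10, mid=10, arr[mid]=41 -> Found target at index 10!

Binary search finds 41 at index 10 after 4 comparisons. The search repeatedly halves the search space by comparing with the middle element.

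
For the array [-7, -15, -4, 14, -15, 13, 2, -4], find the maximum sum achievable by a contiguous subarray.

Using Kadane's algorithm on [-7, -15, -4, 14, -15, 13, 2, -4]:

Scanning through the array:
Position 1 (value -15): max_ending_here = -15, max_so_far = -7
Position 2 (value -4): max_ending_here = -4, max_so_far = -4
Position 3 (value 14): max_ending_here = 14, max_so_far = 14
Position 4 (value -15): max_ending_here = -1, max_so_far = 14
Position 5 (value 13): max_ending_here = 13, max_so_far = 14
Position 6 (value 2): max_ending_here = 15, max_so_far = 15
Position 7 (value -4): max_ending_here = 11, max_so_far = 15

Maximum subarray: [13, 2]
Maximum sum: 15

The maximum subarray is [13, 2] with sum 15. This subarray runs from index 5 to index 6.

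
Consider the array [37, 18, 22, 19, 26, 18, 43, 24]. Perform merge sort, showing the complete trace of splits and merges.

Merge sort trace:

Split: [37, 18, 22, 19, 26, 18, 43, 24] -> [37, 18, 22, 19] and [26, 18, 43, 24]
  Split: [37, 18, 22, 19] -> [37, 18] and [22, 19]
    Split: [37, 18] -> [37] and [18]
    Merge: [37] + [18] -> [18, 37]
    Split: [22, 19] -> [22] and [19]
    Merge: [22] + [19] -> [19, 22]
  Merge: [18, 37] + [19, 22] -> [18, 19, 22, 37]
  Split: [26, 18, 43, 24] -> [26, 18] and [43, 24]
    Split: [26, 18] -> [26] and [18]
    Merge: [26] + [18] -> [18, 26]
    Split: [43, 24] -> [43] and [24]
    Merge: [43] + [24] -> [24, 43]
  Merge: [18, 26] + [24, 43] -> [18, 24, 26, 43]
Merge: [18, 19, 22, 37] + [18, 24, 26, 43] -> [18, 18, 19, 22, 24, 26, 37, 43]

Final sorted array: [18, 18, 19, 22, 24, 26, 37, 43]

The merge sort proceeds by recursively splitting the array and merging sorted halves.
After all merges, the sorted array is [18, 18, 19, 22, 24, 26, 37, 43].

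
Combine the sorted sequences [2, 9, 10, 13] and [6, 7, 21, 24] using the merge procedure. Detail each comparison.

Merging process:

Compare 2 vs 6: take 2 from left. Merged: [2]
Compare 9 vs 6: take 6 from right. Merged: [2, 6]
Compare 9 vs 7: take 7 from right. Merged: [2, 6, 7]
Compare 9 vs 21: take 9 from left. Merged: [2, 6, 7, 9]
Compare 10 vs 21: take 10 from left. Merged: [2, 6, 7, 9, 10]
Compare 13 vs 21: take 13 from left. Merged: [2, 6, 7, 9, 10, 13]
Append remaining from right: [21, 24]. Merged: [2, 6, 7, 9, 10, 13, 21, 24]

Final merged array: [2, 6, 7, 9, 10, 13, 21, 24]
Total comparisons: 6

The merged array is [2, 6, 7, 9, 10, 13, 21, 24], requiring 6 comparisons. The merge step runs in O(n) time where n is the total number of elements.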